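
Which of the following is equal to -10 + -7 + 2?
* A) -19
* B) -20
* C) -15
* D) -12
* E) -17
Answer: C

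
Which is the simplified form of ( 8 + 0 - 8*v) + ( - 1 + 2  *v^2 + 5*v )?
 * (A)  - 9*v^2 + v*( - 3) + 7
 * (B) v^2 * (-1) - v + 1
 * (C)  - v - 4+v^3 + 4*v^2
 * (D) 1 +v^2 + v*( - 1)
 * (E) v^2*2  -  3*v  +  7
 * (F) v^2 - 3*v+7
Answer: E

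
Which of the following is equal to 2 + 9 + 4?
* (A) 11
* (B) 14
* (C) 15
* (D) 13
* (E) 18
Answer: C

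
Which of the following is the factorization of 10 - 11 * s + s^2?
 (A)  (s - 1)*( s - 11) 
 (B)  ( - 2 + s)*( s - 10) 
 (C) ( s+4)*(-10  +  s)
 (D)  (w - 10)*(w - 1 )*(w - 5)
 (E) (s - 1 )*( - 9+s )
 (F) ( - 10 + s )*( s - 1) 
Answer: F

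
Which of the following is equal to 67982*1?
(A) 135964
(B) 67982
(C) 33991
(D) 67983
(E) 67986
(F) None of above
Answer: B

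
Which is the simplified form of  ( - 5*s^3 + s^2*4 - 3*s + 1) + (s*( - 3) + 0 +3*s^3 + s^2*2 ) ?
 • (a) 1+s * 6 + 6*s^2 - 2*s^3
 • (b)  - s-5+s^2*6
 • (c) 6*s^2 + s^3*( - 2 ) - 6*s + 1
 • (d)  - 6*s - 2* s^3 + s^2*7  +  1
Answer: c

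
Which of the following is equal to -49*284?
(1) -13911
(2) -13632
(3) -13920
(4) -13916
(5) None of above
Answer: 4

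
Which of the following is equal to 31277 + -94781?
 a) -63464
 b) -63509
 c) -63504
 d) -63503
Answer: c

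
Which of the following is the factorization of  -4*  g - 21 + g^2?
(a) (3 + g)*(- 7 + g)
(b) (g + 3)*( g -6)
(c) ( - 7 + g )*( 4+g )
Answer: a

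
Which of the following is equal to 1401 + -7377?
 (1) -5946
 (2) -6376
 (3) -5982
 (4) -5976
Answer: 4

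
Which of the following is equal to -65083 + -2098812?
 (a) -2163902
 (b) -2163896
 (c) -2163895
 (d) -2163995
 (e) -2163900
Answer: c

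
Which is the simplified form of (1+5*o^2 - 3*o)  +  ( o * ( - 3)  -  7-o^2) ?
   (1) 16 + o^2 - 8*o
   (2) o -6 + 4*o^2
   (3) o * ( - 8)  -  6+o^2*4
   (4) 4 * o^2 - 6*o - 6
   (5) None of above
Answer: 4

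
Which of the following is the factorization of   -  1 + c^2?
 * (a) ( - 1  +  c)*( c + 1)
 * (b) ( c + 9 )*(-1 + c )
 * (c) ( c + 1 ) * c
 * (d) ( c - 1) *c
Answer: a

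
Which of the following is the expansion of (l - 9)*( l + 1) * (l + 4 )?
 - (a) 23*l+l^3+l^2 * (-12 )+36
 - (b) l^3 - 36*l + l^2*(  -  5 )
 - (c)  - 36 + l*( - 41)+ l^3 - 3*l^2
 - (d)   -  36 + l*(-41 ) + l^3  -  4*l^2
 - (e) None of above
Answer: d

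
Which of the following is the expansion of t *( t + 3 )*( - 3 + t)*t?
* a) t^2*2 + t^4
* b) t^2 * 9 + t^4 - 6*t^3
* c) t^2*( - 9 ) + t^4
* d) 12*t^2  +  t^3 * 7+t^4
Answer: c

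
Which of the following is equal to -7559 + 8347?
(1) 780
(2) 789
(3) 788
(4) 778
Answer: 3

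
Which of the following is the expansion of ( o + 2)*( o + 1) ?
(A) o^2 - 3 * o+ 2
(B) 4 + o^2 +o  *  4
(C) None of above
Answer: C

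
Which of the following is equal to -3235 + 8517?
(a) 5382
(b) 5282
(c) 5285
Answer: b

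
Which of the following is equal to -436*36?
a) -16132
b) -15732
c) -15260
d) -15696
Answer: d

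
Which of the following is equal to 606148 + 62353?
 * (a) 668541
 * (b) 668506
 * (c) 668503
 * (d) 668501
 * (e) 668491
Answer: d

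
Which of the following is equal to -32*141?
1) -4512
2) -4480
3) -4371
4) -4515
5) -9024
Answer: 1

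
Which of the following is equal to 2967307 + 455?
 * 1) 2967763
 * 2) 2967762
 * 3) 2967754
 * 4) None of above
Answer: 2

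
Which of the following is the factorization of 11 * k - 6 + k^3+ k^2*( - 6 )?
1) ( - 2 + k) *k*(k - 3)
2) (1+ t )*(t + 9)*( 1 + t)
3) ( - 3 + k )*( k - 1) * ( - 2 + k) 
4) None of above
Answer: 3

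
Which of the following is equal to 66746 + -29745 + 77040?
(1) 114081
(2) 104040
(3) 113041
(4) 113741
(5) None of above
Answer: 5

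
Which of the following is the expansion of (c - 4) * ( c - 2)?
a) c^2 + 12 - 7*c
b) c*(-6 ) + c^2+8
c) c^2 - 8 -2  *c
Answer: b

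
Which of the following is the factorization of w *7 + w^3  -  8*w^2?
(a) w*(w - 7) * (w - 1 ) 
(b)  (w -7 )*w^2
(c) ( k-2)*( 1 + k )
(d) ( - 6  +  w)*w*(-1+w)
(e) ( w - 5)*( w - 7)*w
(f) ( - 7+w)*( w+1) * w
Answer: a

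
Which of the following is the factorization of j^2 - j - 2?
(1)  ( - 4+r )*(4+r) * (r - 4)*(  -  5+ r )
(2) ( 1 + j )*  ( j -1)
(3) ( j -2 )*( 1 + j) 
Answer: 3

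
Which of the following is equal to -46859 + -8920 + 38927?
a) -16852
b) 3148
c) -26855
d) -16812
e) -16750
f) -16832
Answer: a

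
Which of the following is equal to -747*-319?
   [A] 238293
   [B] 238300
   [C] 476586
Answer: A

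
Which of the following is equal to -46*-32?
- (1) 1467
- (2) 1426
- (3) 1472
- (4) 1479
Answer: 3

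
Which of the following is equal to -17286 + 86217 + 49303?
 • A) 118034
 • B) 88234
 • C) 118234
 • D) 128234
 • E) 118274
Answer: C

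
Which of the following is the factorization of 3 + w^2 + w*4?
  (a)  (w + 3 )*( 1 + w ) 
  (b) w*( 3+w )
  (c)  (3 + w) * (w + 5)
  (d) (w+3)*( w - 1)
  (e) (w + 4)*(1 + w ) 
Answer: a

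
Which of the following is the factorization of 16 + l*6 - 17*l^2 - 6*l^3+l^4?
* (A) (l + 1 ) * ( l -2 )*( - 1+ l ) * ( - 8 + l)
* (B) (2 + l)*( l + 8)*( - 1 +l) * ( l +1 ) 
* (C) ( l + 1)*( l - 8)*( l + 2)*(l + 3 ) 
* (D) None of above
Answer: D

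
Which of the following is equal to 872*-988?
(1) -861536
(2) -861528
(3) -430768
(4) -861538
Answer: 1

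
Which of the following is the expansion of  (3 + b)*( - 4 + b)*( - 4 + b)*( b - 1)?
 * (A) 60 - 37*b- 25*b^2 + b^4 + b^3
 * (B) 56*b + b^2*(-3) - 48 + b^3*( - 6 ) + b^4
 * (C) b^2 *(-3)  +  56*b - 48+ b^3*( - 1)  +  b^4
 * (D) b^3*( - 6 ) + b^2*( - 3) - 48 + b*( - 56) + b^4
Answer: B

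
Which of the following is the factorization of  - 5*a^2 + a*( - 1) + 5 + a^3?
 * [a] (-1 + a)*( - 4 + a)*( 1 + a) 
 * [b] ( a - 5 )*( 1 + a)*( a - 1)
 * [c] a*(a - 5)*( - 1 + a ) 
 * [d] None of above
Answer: b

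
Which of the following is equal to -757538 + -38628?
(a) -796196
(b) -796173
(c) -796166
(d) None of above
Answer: c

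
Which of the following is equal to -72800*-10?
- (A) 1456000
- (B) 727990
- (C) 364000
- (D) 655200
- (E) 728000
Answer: E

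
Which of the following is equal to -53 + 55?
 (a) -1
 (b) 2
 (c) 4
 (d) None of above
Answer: b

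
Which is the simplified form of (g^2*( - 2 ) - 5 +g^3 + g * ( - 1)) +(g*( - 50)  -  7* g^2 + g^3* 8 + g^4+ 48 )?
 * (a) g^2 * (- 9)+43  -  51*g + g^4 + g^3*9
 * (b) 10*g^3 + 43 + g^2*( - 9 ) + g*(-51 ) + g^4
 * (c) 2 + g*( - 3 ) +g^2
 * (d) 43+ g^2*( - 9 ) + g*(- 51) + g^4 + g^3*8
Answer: a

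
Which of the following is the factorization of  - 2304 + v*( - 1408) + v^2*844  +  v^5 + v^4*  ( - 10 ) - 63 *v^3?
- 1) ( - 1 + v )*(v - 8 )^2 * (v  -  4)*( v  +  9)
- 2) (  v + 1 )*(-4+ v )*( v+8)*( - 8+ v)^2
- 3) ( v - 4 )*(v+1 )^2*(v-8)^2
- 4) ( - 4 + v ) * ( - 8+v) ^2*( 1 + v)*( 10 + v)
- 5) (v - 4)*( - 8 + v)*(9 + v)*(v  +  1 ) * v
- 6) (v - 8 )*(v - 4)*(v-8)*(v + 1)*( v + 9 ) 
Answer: 6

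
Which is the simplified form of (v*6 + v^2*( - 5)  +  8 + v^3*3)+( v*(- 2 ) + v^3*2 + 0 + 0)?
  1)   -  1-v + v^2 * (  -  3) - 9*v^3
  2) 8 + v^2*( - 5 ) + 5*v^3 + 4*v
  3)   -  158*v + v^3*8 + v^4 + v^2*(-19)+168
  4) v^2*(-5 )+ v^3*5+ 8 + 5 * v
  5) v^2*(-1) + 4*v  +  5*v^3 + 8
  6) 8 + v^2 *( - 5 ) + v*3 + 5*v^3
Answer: 2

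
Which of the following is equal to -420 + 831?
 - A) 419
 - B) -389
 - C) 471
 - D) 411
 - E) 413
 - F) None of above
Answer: D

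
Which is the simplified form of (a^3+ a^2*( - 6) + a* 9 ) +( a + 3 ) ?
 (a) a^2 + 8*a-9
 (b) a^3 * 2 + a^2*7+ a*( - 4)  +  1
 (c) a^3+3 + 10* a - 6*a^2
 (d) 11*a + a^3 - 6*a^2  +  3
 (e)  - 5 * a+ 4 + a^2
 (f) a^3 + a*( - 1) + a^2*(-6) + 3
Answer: c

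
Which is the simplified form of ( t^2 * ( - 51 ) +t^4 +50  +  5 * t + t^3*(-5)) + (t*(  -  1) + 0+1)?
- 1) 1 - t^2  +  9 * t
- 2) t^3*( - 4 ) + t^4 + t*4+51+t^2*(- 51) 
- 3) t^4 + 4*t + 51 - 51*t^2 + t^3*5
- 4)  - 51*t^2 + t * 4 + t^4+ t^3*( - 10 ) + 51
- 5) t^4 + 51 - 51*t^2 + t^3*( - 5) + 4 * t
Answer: 5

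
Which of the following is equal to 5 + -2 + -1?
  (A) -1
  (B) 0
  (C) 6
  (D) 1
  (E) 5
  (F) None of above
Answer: F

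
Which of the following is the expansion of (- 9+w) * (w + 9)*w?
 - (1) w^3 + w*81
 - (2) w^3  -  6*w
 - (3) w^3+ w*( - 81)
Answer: 3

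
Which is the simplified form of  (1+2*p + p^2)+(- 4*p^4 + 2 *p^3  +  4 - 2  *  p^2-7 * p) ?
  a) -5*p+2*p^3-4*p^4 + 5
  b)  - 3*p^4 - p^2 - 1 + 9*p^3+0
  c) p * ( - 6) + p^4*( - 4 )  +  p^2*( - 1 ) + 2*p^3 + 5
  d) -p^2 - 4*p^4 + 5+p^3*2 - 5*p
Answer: d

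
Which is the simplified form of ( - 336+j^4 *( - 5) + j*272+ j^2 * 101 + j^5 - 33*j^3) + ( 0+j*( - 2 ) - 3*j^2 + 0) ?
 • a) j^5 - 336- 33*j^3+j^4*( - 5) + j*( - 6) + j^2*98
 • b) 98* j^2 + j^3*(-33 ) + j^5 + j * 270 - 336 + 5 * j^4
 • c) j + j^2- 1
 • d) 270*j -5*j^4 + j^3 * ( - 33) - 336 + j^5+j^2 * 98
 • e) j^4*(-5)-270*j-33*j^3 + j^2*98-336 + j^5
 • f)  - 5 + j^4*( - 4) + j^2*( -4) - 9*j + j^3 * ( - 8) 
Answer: d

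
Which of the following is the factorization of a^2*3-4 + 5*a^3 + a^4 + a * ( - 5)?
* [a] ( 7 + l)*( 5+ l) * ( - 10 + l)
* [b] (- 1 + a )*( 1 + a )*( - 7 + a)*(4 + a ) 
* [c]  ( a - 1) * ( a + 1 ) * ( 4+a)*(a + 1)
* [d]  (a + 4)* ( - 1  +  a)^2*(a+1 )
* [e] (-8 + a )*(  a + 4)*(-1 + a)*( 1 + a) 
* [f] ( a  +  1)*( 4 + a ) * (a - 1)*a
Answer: c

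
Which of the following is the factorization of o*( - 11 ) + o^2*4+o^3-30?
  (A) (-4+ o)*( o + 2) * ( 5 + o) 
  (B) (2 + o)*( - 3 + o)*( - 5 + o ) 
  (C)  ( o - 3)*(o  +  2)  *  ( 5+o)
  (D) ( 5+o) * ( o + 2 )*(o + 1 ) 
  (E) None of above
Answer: C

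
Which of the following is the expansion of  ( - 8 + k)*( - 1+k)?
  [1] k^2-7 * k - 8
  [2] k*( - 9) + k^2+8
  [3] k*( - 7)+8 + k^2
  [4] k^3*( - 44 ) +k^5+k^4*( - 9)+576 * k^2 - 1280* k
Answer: 2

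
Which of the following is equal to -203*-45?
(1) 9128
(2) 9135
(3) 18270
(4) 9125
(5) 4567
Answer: 2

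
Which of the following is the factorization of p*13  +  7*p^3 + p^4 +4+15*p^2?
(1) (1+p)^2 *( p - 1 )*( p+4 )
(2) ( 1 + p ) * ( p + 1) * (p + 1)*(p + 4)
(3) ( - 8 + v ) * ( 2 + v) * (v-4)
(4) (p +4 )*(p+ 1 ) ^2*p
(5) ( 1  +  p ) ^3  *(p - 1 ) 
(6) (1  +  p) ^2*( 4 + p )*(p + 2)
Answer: 2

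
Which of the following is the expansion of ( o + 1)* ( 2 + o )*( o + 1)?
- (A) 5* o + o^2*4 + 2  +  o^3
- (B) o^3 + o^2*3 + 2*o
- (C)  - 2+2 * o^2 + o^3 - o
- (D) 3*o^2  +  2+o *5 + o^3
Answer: A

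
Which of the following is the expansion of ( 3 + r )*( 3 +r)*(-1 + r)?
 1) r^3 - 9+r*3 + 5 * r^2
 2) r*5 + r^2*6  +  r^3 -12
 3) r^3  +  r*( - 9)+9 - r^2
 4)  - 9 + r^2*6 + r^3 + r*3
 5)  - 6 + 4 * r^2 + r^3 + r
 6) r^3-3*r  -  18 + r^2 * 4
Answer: 1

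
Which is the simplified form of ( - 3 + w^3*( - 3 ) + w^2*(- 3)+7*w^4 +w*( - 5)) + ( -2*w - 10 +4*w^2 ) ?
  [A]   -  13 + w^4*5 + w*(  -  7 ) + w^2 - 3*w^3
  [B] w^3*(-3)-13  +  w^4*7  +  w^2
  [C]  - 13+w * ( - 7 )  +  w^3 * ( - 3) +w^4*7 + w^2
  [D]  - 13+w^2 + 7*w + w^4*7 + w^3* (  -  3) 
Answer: C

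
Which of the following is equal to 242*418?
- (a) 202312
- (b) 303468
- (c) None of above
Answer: c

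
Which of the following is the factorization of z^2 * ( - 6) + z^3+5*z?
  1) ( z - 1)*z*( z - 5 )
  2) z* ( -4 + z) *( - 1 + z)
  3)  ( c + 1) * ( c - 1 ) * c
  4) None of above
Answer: 1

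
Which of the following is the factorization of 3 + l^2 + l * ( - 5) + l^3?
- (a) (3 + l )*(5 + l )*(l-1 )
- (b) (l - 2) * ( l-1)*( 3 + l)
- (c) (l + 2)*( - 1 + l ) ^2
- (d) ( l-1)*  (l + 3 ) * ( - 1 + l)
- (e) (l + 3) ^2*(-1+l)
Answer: d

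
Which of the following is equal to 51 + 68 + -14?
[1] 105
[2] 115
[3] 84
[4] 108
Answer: 1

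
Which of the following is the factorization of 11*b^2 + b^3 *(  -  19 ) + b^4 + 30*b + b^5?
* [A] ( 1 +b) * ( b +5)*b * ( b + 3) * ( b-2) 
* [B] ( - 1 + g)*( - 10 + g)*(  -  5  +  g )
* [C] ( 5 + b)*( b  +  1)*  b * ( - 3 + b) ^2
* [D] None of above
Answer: D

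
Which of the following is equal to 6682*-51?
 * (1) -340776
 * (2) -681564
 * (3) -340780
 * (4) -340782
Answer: 4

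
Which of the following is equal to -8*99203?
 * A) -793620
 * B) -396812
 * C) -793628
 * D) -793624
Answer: D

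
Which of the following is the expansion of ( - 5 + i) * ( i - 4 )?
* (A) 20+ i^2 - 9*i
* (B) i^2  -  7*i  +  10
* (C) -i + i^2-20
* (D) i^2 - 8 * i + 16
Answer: A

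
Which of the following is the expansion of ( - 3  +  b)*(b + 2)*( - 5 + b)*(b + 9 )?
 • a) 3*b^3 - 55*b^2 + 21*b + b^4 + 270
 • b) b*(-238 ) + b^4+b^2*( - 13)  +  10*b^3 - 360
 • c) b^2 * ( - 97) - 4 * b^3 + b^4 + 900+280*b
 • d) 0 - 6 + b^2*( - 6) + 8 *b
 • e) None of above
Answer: a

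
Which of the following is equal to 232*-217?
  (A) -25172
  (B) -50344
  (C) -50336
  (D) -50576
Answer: B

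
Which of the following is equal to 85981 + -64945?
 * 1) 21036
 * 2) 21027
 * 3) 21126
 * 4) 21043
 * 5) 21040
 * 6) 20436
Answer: 1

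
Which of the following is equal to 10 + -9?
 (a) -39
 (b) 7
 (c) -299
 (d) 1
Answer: d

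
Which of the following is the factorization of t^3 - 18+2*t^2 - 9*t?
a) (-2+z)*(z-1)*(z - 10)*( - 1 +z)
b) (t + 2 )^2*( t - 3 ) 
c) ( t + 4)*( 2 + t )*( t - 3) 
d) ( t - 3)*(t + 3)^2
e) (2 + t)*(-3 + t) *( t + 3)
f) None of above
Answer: e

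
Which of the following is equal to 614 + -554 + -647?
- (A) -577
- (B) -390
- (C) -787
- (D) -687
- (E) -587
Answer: E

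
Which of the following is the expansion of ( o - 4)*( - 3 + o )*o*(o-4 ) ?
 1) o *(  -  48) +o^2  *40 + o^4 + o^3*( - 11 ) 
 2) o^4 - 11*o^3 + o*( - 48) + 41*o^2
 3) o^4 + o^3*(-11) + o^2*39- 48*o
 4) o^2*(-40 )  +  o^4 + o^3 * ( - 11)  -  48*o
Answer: 1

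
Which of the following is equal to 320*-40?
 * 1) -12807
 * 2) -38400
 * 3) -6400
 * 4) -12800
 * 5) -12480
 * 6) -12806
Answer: 4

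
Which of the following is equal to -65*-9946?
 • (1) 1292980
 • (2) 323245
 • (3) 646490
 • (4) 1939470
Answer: 3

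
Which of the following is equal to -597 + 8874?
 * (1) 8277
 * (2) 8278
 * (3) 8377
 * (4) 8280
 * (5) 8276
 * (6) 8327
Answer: 1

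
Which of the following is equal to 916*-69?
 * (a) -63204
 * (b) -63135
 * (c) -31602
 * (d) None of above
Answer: a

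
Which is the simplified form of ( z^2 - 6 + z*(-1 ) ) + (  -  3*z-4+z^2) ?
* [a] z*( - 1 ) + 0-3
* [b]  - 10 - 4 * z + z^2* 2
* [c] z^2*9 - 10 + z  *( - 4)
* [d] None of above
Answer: b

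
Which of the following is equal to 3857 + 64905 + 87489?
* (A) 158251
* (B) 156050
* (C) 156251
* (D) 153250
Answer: C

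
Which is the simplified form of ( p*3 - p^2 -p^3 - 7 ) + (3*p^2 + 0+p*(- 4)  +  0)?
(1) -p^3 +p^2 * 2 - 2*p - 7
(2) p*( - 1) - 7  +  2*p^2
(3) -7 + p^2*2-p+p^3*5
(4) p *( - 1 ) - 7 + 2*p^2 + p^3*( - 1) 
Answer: 4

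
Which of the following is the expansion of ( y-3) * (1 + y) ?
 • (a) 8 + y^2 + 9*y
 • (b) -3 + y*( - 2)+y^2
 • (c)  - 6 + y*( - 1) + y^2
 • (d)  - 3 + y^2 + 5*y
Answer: b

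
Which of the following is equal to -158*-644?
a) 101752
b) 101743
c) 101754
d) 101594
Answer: a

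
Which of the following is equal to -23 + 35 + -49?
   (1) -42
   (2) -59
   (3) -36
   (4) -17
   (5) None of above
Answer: 5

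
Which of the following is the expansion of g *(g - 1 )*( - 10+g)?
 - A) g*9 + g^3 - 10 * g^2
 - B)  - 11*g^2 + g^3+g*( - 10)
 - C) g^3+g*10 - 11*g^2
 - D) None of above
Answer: C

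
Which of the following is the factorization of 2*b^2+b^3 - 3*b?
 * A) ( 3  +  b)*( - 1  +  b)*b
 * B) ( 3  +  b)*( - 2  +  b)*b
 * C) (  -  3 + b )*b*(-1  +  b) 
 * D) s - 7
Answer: A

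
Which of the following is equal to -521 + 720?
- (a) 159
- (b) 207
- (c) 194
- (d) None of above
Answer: d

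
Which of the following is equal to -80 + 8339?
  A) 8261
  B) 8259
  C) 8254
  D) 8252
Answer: B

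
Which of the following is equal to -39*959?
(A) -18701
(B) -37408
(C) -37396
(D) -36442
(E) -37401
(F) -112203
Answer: E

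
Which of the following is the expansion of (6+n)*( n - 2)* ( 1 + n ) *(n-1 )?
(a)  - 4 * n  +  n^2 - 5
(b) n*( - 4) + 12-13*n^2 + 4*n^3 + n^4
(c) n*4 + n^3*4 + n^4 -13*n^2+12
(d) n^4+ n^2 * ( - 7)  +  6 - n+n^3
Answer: b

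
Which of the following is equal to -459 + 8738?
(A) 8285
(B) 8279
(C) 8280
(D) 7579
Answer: B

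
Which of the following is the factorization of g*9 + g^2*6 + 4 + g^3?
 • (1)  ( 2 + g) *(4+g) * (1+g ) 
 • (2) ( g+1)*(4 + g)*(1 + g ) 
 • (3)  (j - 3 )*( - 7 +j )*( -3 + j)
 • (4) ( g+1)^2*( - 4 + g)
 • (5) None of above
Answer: 2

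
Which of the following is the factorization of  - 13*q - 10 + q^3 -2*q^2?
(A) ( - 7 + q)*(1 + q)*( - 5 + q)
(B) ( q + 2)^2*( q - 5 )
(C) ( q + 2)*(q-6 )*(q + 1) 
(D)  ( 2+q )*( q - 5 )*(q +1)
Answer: D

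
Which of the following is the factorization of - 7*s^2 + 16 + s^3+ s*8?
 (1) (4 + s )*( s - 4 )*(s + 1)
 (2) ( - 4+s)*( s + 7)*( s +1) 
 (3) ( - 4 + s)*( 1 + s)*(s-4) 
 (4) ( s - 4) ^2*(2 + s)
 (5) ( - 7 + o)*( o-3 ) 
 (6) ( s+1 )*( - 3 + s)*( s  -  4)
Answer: 3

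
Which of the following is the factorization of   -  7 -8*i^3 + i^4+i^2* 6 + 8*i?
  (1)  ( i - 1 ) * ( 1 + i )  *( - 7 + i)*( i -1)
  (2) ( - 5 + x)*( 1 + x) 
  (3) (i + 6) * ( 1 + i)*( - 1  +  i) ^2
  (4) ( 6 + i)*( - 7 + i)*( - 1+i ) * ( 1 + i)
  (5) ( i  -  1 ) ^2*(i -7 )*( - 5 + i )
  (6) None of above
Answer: 1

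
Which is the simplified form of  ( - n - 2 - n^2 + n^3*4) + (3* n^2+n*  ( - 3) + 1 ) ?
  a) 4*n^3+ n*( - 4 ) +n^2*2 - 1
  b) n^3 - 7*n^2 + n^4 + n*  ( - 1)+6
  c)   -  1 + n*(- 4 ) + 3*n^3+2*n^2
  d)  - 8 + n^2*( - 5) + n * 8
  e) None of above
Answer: a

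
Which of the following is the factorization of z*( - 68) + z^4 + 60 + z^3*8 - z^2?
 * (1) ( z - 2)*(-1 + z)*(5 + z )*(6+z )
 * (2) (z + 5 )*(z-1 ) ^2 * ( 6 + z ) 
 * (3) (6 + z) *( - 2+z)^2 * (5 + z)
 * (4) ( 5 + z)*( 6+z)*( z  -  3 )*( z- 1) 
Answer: 1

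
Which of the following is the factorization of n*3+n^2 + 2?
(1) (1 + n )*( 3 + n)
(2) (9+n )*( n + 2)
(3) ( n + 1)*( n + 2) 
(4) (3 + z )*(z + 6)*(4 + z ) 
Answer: 3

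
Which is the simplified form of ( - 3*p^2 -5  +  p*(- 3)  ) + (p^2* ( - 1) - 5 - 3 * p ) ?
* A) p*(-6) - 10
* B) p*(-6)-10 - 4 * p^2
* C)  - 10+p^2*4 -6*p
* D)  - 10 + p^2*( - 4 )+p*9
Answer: B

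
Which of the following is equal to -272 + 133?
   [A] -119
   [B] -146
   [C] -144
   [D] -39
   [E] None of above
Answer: E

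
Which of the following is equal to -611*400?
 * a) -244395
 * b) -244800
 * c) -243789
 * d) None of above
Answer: d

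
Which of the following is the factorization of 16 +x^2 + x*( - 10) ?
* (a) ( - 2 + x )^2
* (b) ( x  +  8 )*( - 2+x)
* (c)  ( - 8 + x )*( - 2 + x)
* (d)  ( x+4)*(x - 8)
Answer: c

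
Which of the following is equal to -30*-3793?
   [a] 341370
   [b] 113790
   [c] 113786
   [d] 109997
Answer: b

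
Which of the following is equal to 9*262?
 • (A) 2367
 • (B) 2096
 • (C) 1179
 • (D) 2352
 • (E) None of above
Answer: E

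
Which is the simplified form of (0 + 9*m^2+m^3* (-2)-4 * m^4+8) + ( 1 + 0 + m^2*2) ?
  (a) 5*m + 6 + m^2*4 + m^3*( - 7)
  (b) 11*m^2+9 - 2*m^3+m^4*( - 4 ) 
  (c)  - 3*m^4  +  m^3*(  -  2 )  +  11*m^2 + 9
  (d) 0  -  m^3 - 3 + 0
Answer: b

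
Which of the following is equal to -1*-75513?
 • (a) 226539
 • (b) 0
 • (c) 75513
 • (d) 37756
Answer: c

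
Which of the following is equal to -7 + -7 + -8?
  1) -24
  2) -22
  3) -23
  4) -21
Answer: 2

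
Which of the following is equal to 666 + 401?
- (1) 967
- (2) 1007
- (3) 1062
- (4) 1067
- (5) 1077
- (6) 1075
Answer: 4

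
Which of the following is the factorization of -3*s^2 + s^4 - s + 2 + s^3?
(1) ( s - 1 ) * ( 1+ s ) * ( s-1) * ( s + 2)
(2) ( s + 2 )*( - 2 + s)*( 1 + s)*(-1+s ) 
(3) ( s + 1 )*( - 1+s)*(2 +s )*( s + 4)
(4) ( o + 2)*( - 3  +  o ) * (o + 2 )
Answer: 1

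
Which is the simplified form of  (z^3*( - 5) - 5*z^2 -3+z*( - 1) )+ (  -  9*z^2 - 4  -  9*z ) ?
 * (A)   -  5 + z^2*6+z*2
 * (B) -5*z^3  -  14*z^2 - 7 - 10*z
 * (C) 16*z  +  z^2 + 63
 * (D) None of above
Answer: B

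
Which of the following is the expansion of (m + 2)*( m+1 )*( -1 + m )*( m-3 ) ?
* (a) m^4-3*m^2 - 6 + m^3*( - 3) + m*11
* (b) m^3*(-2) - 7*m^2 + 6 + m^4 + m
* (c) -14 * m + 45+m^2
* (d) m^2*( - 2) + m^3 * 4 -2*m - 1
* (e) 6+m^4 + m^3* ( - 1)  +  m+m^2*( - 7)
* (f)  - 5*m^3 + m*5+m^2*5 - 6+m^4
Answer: e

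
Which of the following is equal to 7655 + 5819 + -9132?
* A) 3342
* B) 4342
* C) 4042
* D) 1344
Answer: B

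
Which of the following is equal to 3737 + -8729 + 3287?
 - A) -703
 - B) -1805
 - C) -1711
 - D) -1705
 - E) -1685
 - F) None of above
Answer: D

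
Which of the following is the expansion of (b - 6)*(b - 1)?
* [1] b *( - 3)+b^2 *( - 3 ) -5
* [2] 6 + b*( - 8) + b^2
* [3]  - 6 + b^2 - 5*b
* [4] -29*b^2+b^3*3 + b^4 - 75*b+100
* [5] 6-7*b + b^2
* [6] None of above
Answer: 5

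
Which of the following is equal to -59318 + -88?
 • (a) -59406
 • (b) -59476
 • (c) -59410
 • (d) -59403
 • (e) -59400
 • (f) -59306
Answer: a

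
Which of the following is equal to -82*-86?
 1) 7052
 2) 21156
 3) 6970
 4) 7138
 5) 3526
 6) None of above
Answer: 1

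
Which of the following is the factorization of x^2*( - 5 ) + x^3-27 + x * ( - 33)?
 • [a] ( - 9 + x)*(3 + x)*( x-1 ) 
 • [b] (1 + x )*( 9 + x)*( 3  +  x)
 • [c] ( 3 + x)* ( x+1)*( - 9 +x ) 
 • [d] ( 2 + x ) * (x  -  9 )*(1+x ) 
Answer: c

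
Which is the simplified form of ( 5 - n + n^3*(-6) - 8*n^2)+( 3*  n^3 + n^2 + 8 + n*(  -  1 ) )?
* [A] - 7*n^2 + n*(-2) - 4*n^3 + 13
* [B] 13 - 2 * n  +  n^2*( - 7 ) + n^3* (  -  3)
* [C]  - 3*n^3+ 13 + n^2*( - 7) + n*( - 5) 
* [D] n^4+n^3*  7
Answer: B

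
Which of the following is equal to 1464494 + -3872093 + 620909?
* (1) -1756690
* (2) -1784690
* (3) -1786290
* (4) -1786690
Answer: 4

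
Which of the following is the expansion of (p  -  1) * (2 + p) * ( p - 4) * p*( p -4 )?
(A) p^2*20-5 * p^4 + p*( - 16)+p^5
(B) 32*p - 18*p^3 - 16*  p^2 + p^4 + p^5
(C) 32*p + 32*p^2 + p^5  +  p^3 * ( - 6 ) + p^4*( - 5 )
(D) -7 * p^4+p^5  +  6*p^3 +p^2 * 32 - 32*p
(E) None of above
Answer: D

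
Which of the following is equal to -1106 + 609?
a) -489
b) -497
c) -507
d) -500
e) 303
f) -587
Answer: b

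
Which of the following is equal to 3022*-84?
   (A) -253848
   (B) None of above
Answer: A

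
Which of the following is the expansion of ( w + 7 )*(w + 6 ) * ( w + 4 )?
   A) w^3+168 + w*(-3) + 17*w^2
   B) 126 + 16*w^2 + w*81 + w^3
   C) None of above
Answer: C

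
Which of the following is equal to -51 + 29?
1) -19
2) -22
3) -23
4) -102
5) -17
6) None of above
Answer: 2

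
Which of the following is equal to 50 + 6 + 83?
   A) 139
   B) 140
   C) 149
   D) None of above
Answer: A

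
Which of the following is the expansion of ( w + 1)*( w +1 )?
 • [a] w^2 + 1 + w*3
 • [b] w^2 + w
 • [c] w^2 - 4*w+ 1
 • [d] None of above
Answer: d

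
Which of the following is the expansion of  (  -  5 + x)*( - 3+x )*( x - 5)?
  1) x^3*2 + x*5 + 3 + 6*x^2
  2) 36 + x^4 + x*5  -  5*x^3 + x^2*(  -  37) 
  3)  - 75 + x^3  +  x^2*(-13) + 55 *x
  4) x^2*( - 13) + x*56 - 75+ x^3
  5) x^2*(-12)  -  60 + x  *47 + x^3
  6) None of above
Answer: 3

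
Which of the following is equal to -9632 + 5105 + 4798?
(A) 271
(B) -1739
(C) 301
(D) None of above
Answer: A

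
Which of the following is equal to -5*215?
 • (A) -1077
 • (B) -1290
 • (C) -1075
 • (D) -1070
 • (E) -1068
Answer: C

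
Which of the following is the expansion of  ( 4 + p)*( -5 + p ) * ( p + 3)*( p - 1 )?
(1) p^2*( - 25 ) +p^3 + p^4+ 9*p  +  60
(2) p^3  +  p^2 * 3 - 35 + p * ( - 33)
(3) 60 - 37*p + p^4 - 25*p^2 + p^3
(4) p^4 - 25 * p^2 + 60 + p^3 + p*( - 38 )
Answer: 3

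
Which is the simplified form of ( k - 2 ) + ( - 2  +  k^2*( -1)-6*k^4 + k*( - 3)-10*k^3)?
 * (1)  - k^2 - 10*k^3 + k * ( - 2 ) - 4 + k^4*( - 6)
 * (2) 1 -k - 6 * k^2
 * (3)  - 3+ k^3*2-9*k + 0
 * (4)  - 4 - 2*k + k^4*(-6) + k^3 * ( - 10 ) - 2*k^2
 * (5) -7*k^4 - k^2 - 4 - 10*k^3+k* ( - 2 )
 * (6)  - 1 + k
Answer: 1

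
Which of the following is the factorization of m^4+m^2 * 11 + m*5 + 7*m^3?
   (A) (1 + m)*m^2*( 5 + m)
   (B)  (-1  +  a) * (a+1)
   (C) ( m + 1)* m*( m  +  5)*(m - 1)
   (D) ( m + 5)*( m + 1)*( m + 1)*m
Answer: D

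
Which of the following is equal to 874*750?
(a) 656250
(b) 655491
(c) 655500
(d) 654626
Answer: c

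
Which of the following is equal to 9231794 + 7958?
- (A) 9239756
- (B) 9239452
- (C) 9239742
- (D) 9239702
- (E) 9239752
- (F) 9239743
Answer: E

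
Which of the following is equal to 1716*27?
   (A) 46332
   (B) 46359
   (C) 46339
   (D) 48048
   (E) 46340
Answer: A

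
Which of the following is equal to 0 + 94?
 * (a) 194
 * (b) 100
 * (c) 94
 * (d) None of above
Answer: c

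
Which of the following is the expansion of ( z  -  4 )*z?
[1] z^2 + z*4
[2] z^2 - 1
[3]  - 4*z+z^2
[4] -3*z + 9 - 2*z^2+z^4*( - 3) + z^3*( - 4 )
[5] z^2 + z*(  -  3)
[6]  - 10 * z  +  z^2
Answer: 3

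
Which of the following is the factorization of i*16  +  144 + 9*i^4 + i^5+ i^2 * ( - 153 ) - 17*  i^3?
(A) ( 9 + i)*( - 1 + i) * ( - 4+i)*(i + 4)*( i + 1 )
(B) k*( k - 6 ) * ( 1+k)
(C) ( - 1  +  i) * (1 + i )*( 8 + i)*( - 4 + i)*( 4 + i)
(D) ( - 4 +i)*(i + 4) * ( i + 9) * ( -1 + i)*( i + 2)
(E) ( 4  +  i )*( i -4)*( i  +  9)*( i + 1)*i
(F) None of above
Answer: A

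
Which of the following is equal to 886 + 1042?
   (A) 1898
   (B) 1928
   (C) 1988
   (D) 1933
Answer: B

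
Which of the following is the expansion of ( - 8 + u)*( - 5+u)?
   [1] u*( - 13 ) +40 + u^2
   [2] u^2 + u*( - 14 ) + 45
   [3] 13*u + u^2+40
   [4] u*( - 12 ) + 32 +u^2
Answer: 1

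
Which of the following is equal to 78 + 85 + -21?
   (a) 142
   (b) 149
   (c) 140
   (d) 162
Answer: a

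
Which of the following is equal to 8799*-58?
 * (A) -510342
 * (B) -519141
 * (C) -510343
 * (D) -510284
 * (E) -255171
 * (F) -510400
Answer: A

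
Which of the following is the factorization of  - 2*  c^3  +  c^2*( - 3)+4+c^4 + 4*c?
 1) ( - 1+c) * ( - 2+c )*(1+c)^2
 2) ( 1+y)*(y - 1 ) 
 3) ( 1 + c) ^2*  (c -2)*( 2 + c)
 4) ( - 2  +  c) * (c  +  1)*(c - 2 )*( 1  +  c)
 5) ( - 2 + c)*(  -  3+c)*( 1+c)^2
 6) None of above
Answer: 4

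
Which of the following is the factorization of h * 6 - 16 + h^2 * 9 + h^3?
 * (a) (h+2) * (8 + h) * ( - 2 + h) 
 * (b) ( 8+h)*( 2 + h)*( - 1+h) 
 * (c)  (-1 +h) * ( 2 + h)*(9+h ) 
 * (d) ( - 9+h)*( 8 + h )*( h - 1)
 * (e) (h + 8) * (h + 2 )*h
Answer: b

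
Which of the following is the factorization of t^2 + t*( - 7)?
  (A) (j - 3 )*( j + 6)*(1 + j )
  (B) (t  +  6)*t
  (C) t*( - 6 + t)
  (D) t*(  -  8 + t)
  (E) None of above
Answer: E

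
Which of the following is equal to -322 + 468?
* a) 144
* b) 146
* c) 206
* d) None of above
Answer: b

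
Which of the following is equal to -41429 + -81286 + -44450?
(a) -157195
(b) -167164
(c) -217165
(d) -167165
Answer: d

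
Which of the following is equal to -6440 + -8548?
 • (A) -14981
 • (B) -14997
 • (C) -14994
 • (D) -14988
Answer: D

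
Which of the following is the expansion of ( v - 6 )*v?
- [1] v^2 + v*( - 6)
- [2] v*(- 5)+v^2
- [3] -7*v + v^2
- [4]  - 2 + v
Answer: 1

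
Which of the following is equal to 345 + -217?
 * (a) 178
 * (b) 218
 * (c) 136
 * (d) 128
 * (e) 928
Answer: d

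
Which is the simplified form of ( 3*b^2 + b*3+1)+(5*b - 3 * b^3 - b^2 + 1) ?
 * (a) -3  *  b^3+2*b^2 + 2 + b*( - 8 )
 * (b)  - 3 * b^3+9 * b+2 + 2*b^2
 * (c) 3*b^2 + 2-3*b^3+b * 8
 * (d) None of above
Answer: d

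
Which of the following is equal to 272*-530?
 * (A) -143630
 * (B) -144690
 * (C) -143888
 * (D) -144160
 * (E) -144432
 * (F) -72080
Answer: D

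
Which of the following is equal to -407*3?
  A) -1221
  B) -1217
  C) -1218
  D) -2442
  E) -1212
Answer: A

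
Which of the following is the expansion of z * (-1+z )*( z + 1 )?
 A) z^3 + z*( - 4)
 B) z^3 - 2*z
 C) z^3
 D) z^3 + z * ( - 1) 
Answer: D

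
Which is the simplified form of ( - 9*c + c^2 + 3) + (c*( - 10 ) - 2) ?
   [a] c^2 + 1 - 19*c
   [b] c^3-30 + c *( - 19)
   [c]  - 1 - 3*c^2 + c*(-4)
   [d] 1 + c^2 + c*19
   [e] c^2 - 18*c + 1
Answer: a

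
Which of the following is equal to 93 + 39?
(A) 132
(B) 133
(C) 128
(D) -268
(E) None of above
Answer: A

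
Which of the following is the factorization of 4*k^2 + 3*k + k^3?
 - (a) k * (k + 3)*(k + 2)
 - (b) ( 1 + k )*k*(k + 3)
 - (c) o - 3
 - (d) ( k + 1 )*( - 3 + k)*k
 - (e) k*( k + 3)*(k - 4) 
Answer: b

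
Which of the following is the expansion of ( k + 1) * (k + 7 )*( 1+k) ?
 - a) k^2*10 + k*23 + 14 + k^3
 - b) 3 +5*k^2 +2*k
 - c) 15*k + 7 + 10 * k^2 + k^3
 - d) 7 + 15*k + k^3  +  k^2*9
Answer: d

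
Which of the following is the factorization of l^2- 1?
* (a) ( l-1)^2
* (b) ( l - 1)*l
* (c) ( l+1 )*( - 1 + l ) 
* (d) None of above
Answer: c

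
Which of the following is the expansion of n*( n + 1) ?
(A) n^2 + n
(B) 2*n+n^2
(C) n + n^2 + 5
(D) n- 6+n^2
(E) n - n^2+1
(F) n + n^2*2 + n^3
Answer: A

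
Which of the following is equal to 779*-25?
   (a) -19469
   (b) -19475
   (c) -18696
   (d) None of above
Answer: b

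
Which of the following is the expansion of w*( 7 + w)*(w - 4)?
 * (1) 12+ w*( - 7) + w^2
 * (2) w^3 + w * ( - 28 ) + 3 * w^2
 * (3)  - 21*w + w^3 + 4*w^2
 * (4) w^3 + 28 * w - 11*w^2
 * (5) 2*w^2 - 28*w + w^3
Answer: 2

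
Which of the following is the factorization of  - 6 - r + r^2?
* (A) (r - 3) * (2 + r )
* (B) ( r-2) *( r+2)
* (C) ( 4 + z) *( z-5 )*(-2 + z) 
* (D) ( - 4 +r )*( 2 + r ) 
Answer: A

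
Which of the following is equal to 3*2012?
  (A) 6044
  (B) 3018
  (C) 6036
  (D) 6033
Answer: C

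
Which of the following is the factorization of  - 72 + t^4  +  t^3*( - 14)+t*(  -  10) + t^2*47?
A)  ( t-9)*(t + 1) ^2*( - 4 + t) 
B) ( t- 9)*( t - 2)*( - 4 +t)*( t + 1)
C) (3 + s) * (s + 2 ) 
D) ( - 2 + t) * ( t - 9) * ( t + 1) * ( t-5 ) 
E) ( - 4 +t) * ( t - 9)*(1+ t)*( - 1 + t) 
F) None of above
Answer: B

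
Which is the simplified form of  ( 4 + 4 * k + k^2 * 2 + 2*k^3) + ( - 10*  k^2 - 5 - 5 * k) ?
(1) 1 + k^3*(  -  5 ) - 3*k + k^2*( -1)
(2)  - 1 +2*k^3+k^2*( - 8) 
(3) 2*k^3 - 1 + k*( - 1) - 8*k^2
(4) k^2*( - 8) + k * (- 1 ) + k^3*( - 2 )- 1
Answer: 3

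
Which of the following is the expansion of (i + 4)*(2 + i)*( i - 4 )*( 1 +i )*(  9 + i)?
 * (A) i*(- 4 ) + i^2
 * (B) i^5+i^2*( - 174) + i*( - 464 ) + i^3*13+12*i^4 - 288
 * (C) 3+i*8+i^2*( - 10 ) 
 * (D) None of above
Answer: B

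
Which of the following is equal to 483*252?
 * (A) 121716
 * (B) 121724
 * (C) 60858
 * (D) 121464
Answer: A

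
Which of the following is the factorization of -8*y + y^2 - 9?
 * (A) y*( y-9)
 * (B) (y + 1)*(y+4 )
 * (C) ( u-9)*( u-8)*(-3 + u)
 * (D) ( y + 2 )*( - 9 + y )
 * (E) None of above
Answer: E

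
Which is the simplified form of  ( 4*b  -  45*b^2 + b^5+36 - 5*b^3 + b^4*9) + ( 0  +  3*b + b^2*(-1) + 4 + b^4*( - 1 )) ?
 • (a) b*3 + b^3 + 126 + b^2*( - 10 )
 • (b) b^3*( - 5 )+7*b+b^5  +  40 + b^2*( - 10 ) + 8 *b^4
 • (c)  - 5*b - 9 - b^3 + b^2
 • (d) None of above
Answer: d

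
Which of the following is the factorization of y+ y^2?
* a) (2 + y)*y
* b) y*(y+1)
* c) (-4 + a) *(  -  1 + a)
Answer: b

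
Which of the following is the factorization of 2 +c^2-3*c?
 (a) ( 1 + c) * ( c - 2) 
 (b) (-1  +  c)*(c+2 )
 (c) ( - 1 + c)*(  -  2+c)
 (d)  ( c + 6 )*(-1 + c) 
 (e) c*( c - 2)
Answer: c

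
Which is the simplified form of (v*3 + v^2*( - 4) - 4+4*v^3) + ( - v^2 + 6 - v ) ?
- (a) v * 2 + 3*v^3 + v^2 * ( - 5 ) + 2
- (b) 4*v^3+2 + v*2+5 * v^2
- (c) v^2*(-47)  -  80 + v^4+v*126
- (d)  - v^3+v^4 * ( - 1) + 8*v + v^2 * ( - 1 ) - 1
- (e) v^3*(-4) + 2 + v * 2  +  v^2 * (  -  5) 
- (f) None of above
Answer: f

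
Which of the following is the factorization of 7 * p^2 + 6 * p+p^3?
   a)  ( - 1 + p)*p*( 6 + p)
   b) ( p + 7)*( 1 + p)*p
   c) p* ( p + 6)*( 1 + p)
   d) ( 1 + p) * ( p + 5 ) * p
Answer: c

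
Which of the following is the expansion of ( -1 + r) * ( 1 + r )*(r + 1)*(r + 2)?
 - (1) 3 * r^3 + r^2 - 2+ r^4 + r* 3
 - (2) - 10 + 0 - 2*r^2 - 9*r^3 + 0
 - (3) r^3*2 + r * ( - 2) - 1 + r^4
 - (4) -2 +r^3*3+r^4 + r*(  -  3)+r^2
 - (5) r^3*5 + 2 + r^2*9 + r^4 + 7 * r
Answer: 4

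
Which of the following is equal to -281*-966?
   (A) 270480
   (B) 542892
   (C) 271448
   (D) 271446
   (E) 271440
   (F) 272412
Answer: D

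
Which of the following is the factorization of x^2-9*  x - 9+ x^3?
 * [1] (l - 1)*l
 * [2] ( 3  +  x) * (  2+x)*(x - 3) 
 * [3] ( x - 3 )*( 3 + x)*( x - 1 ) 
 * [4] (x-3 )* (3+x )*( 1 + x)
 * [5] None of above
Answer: 4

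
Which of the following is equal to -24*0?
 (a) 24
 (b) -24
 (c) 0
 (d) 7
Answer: c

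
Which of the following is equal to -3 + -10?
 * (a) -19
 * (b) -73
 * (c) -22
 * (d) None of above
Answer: d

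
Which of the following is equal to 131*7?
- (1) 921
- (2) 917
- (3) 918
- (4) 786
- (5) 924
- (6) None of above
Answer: 2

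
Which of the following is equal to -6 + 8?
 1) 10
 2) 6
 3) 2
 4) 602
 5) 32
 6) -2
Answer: 3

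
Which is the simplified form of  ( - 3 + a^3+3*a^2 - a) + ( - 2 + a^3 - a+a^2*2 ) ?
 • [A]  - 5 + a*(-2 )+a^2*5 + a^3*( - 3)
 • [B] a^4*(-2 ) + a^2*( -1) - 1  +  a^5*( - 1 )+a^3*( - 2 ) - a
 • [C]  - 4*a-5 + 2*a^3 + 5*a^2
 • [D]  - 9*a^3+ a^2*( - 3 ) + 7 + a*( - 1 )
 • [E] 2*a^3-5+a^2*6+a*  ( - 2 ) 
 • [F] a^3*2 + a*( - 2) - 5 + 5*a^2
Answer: F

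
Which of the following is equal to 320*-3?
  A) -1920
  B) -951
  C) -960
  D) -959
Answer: C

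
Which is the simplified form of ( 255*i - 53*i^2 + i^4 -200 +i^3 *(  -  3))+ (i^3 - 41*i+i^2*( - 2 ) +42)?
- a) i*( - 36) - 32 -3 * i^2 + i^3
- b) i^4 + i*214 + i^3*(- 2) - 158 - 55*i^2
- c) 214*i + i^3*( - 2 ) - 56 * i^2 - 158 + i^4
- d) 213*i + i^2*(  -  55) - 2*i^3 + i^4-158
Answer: b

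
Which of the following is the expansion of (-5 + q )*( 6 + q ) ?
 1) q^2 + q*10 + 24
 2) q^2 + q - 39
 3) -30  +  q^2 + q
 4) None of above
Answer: 3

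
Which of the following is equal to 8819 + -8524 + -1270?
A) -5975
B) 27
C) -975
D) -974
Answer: C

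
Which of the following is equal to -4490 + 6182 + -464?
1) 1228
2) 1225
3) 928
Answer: 1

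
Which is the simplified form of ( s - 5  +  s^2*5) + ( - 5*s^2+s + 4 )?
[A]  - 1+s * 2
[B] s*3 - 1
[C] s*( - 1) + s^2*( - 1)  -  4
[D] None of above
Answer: A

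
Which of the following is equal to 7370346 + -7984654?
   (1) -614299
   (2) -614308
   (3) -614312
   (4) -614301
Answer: 2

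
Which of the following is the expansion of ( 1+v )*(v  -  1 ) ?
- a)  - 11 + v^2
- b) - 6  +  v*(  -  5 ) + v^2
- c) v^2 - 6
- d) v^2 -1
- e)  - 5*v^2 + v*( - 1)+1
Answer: d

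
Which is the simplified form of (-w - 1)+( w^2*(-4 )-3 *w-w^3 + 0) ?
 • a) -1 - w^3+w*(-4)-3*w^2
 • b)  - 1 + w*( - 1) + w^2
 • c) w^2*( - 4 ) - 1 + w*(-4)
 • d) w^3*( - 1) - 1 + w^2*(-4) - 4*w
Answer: d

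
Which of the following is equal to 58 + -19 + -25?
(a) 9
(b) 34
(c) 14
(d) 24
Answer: c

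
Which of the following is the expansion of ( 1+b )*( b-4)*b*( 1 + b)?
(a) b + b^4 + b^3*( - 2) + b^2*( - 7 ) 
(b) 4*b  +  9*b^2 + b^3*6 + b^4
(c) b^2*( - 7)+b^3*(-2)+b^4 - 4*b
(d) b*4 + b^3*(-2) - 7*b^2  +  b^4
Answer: c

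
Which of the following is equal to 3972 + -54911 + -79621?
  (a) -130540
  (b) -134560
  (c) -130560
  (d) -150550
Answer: c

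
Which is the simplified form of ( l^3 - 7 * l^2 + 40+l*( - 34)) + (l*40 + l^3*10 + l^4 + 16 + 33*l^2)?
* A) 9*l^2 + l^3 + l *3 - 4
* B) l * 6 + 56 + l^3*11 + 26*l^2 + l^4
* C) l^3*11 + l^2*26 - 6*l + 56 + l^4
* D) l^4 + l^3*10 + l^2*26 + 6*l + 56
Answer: B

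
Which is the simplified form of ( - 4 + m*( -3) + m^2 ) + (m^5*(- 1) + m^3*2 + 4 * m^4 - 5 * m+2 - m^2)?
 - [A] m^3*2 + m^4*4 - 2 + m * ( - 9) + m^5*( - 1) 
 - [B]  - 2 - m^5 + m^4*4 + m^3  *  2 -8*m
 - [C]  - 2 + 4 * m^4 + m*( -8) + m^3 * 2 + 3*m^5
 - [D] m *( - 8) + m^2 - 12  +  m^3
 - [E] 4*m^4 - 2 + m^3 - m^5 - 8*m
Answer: B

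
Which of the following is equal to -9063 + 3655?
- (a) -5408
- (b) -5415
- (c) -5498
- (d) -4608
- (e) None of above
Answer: a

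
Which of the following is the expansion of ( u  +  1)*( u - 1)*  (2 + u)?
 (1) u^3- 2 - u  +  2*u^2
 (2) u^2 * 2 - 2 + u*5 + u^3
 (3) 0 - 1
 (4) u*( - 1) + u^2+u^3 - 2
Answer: 1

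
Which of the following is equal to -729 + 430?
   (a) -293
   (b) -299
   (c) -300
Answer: b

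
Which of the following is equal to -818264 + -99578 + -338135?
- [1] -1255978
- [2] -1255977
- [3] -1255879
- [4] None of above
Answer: 2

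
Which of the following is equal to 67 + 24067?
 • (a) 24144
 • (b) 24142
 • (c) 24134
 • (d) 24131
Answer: c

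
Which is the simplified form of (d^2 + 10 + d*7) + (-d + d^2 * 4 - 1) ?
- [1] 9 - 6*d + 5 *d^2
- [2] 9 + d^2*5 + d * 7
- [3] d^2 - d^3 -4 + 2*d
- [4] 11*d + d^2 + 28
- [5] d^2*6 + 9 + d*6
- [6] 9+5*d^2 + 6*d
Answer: 6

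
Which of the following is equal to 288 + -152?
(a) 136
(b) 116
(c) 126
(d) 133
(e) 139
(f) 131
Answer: a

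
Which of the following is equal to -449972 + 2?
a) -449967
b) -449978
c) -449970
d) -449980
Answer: c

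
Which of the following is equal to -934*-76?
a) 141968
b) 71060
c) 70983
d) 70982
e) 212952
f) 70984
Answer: f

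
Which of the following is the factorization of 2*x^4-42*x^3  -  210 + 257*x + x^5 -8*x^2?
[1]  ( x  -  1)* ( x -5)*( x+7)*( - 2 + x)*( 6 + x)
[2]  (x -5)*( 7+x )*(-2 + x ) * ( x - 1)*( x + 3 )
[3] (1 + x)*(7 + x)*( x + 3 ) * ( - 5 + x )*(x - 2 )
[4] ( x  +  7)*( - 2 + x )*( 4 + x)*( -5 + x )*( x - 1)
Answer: 2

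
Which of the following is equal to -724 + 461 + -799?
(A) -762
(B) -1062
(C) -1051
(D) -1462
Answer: B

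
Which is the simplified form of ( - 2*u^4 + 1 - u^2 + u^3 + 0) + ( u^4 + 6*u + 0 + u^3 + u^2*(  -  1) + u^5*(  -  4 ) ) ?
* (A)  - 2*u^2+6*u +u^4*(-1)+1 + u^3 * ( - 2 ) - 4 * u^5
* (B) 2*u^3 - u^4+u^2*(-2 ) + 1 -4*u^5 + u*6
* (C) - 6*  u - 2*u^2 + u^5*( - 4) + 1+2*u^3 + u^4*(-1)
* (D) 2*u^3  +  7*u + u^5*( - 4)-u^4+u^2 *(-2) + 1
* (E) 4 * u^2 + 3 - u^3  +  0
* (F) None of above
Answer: B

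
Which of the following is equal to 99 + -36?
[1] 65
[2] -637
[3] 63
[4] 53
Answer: 3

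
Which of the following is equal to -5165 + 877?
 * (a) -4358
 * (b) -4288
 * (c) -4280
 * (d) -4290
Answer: b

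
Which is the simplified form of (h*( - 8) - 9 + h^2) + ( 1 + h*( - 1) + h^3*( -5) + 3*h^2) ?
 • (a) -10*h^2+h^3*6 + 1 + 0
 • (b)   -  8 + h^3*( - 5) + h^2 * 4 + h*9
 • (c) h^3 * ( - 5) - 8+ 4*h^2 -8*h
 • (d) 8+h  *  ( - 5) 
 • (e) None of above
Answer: e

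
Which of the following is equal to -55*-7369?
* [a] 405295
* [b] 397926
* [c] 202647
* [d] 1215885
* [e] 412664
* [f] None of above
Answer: a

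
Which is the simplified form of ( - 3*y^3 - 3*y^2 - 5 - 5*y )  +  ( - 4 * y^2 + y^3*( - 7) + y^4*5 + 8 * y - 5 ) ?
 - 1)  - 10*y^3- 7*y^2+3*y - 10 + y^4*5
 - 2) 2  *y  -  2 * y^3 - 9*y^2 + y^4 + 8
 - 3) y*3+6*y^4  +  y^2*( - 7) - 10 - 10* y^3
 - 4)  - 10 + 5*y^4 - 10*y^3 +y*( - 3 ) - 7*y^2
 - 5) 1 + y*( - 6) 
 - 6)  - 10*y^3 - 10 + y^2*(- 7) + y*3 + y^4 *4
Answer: 1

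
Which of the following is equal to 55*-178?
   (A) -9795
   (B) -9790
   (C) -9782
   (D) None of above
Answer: B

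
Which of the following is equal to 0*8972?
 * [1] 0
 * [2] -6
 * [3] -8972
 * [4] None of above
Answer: 1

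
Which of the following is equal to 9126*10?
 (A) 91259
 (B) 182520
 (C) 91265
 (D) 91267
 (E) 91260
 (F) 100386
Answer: E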